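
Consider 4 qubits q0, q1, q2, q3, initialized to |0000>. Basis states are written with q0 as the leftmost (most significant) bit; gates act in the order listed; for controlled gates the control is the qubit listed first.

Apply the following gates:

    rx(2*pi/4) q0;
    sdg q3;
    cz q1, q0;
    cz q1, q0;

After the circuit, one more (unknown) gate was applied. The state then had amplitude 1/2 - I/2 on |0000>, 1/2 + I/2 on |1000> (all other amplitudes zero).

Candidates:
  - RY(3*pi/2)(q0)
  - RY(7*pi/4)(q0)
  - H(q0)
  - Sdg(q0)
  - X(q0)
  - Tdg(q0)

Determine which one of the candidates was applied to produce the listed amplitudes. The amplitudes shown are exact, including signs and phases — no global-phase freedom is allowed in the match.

The unique candidate consistent with the amplitudes is H(q0). Key observation: steps 3-4 multiply out to the identity, so the circuit reduces to the remaining gates.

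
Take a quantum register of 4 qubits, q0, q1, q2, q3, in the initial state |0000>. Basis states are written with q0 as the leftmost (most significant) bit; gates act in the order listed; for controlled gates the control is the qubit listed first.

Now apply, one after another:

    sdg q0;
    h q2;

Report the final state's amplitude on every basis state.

After the circuit, the state carries amplitude sqrt(2)/2 on |0000>, sqrt(2)/2 on |0010>, and 0 on every other basis state.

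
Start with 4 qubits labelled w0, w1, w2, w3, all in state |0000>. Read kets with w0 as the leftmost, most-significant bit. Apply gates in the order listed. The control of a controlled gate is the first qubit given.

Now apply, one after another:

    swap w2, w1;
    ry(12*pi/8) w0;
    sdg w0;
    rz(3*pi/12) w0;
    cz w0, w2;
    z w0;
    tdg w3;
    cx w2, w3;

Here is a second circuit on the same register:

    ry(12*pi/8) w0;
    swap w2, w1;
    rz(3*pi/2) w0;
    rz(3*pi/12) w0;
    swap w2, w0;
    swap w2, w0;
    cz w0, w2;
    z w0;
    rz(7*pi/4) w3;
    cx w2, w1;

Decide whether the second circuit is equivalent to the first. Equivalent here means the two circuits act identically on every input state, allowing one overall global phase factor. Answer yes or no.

No, they are not equivalent — no single phase factor reconciles the two unitaries.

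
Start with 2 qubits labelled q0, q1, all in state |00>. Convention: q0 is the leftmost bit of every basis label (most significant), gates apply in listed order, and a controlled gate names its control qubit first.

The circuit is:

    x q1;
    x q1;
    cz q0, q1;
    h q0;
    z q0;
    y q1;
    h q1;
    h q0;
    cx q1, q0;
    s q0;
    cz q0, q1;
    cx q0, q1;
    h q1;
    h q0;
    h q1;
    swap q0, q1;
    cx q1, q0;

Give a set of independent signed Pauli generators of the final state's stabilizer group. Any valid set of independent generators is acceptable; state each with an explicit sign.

The stabilizer group can be generated by +XY, -ZZ, among other valid generating sets. Key observation: the block from step 1 through step 2 cancels to the identity and can be dropped.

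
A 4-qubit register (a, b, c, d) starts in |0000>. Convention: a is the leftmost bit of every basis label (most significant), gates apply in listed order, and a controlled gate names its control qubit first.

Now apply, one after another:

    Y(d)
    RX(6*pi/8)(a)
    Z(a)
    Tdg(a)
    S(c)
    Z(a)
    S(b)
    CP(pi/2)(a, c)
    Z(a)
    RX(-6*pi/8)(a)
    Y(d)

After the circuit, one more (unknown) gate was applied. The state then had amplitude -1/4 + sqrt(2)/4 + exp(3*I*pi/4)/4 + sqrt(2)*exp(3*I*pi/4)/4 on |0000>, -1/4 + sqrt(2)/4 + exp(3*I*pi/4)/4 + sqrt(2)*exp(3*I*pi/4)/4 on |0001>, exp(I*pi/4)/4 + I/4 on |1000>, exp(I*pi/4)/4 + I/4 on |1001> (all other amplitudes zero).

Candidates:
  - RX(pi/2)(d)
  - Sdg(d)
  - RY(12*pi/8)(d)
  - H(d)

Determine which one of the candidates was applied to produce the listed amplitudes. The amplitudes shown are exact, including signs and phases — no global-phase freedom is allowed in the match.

The unique candidate consistent with the amplitudes is H(d).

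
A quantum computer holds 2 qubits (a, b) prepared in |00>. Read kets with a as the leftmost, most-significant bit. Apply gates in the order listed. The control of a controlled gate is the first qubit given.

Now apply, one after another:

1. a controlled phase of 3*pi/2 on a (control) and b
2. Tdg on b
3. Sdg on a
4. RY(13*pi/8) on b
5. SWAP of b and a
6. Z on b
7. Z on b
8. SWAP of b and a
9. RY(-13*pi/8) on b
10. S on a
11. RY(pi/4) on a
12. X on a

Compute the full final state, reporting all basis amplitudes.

The final amplitudes are sqrt(2 - sqrt(2))/2 on |00>, 0 on |01>, sqrt(sqrt(2) + 2)/2 on |10>, 0 on |11>. Key observation: steps 3-10 multiply out to the identity, so the circuit reduces to the remaining gates.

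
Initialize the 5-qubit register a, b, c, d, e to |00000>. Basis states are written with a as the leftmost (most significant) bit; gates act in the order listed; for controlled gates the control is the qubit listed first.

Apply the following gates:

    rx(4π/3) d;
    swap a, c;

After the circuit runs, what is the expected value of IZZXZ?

The expectation value of IZZXZ is 0.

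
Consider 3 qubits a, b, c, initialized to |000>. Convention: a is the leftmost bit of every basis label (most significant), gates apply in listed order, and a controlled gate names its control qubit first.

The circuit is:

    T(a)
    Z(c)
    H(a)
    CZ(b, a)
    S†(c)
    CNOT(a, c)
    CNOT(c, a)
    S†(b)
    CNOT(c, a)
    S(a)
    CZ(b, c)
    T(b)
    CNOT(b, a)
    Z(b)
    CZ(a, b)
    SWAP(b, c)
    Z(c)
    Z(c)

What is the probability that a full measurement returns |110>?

The probability of measuring |110> is 1/2.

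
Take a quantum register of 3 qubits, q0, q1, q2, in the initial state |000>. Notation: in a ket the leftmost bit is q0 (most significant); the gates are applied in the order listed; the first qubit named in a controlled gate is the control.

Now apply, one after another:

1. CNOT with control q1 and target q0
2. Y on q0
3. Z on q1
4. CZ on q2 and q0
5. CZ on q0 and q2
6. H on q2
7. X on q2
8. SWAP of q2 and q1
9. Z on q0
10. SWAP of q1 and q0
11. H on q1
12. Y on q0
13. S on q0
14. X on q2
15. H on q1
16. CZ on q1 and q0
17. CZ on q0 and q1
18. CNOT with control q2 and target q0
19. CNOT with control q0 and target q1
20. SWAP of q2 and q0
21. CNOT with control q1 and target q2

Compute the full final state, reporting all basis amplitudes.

After the circuit, the state carries amplitude -sqrt(2)/2 on |101>, sqrt(2)*I/2 on |111>, and 0 on every other basis state.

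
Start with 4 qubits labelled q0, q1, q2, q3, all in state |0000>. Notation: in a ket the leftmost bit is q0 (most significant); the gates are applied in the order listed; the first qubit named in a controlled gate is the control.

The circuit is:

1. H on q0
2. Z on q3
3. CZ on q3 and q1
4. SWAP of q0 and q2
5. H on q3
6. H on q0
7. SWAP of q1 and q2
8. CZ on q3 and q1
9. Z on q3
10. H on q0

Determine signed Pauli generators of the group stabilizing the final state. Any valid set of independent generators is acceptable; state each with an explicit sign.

The final state is stabilized by the group generated by +IXIZ, -IZIX, +ZIII, +IIZI; other independent generating sets are equally valid.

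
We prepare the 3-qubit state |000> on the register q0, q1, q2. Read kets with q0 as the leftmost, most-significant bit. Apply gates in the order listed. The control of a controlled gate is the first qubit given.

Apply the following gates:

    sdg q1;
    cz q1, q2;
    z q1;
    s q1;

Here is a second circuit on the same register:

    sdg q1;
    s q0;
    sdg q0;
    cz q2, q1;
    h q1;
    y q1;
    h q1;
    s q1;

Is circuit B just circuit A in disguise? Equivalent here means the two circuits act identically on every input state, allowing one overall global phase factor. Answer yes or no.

No, they are not equivalent — no single phase factor reconciles the two unitaries.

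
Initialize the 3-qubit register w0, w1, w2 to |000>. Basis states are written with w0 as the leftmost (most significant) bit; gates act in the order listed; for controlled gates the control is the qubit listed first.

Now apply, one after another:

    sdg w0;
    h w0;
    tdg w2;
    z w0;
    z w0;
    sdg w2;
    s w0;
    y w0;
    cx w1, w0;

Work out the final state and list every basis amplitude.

After the circuit, the state carries amplitude sqrt(2)/2 on |000>, sqrt(2)*I/2 on |100>, and 0 on every other basis state.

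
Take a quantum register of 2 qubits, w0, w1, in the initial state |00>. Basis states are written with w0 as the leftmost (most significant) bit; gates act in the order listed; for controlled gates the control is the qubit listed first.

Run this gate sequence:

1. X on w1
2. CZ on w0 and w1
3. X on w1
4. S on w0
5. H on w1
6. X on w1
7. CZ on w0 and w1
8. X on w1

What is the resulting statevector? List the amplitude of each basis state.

The resulting statevector has amplitude sqrt(2)/2 on |00>, sqrt(2)/2 on |01>, 0 on |10>, 0 on |11>.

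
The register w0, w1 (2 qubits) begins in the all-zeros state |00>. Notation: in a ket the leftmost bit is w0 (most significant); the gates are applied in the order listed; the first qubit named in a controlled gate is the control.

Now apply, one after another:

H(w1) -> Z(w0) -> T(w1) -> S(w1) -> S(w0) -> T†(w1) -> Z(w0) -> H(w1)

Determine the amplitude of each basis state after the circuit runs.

After the circuit, the state carries amplitude 1/2 + I/2 on |00>, 1/2 - I/2 on |01>, 0 on |10>, 0 on |11>.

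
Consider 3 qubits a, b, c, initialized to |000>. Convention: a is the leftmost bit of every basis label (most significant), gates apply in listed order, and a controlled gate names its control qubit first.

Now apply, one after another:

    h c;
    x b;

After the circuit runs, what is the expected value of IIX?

The observable IIX averages to 1.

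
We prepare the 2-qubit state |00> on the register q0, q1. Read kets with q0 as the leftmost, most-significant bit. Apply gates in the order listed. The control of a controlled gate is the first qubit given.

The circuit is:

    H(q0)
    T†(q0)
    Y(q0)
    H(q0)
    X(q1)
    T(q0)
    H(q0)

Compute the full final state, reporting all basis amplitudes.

The final amplitudes are 0 on |00>, sqrt(2)*(-1 + I)*exp(3*I*pi/4)/4 on |01>, 0 on |10>, sqrt(2)*(-exp(I*pi/4) + exp(3*I*pi/4) + 2*I)/4 on |11>.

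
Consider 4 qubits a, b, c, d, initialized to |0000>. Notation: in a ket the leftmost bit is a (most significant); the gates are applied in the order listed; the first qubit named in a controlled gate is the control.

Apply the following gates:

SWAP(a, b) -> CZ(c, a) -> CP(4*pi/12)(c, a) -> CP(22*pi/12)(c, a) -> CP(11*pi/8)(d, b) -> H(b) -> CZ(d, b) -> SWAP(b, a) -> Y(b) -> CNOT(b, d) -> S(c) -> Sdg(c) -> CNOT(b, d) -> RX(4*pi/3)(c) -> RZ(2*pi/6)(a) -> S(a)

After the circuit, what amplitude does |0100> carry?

The final state's coefficient on |0100> equals -sqrt(2)*exp(I*pi/3)/4.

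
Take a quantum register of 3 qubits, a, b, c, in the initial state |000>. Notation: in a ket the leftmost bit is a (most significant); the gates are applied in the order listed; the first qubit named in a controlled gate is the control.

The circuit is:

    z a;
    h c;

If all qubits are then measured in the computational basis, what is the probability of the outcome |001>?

Outcome |001> occurs with probability 1/2.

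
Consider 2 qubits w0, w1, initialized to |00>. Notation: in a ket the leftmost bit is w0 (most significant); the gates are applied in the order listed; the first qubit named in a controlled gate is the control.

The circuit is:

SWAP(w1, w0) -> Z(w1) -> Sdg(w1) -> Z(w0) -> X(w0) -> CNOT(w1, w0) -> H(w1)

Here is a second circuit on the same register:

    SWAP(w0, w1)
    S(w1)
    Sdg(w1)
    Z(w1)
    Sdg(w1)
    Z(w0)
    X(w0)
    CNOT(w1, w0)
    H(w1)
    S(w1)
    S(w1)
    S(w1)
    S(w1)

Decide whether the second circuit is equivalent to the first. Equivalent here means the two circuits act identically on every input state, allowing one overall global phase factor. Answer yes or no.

Yes, they are equivalent — the unitaries differ by at most a global phase.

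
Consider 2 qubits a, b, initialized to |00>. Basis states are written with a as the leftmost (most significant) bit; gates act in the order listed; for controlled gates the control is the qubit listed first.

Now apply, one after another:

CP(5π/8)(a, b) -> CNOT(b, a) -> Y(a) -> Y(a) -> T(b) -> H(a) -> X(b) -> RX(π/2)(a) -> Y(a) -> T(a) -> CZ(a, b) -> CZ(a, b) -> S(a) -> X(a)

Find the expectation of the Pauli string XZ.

The expectation value of XZ is -sqrt(2)/2. Key observation: steps 11-12 multiply out to the identity, so the circuit reduces to the remaining gates.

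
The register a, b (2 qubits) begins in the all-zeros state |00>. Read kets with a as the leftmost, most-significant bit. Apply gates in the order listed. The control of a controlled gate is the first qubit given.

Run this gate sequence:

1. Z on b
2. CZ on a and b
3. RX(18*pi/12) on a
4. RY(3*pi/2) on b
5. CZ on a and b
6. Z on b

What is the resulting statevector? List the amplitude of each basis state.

After the circuit, the state carries amplitude 1/2 on |00>, 1/2 on |01>, I/2 on |10>, -I/2 on |11>.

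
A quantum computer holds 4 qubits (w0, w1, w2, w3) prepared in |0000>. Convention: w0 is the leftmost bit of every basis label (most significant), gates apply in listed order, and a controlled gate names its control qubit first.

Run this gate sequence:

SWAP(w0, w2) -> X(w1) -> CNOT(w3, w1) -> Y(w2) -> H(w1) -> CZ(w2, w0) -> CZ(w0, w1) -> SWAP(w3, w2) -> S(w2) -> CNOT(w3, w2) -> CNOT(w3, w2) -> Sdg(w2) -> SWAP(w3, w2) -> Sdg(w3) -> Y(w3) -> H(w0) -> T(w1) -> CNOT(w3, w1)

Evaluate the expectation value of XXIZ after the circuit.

The observable XXIZ averages to sqrt(2)/2. Key observation: the block from step 8 through step 13 cancels to the identity and can be dropped.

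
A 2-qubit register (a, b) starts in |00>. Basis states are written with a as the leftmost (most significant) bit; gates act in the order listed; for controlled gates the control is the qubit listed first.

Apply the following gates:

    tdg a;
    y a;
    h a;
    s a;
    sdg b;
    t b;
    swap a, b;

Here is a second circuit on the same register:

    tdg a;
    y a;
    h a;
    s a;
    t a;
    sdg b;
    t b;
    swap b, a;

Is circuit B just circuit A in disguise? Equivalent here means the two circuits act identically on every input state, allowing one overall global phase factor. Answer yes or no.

No, they are not equivalent — no single phase factor reconciles the two unitaries.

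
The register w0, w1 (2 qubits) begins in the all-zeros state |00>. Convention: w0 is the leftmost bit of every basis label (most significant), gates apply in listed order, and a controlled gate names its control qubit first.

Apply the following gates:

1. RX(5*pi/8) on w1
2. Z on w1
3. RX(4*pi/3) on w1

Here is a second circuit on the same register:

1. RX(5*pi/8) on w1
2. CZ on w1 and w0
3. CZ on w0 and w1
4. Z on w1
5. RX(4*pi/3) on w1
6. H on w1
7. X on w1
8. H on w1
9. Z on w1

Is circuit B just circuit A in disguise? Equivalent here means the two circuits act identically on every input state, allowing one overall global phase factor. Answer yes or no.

Yes, they are equivalent — the unitaries differ by at most a global phase.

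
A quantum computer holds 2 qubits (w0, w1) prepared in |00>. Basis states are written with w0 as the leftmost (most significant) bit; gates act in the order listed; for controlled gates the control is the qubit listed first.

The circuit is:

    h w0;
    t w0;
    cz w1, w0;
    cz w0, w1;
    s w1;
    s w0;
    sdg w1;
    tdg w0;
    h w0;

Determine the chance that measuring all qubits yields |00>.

A full measurement returns |00> with probability 1/2.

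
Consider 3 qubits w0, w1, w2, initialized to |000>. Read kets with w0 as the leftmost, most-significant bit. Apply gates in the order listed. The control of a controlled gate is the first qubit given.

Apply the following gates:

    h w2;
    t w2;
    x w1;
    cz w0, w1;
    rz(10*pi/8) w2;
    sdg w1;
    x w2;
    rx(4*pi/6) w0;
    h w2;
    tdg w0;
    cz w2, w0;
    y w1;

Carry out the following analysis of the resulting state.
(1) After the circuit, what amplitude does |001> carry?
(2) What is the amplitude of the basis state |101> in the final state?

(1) The amplitude on |001> is (-1 - I)*exp(3*I*pi/8)/4.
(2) |101> carries amplitude sqrt(3)*(1 - I)*exp(I*pi/8)/4 in the final state.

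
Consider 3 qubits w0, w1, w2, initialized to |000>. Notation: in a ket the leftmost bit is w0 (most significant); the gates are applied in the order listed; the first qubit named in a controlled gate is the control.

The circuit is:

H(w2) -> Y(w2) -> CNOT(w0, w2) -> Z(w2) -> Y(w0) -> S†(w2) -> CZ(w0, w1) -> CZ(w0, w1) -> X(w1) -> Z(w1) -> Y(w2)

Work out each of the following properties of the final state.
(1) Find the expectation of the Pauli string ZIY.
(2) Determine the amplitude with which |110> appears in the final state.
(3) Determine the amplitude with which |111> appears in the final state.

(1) The expectation value of ZIY is 1.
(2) The final state's coefficient on |110> equals sqrt(2)/2.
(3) The final state's coefficient on |111> equals -sqrt(2)*I/2.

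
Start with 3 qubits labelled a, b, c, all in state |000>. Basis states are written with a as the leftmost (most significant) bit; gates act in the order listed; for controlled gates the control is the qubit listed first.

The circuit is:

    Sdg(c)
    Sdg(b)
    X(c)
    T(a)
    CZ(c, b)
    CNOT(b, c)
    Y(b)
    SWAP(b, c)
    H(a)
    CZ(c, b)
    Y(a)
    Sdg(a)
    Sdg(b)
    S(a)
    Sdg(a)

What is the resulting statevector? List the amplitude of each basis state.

The final amplitudes are sqrt(2)*I/2 on |011>, -sqrt(2)/2 on |111>, and 0 on every other basis state. Key observation: gates 14-15 undo each other exactly, leaving only the rest of the circuit to track.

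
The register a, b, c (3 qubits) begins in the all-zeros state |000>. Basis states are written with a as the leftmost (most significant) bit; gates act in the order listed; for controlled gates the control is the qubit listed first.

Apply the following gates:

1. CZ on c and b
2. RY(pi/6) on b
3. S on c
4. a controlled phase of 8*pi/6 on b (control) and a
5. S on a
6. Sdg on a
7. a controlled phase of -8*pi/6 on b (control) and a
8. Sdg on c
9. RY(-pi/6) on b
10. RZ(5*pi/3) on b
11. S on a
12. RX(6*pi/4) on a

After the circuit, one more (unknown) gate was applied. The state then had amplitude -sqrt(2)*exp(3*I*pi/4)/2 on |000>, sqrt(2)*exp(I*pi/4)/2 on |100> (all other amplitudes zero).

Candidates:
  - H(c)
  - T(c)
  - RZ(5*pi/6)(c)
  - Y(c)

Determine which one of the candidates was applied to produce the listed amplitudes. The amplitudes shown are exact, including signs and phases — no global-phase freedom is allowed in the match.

It was RZ(5*pi/6)(c) that produced the state shown. Key observation: steps 2-9 multiply out to the identity, so the circuit reduces to the remaining gates.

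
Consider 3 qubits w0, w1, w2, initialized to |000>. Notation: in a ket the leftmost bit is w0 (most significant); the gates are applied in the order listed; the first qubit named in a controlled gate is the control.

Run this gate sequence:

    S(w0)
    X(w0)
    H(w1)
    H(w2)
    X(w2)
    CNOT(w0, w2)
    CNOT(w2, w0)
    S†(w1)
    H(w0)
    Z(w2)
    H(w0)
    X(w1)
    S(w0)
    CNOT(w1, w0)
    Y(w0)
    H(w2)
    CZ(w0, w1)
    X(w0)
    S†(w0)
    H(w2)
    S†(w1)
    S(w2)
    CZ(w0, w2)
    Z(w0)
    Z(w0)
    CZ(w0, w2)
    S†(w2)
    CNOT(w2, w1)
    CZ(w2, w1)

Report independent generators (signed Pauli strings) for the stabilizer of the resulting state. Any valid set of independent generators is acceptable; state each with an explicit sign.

One valid set of independent stabilizer generators is +XYI, +IIY, -ZZI (any independent generating set of the same group is equally correct). Key observation: gates 22-27 undo each other exactly, leaving only the rest of the circuit to track.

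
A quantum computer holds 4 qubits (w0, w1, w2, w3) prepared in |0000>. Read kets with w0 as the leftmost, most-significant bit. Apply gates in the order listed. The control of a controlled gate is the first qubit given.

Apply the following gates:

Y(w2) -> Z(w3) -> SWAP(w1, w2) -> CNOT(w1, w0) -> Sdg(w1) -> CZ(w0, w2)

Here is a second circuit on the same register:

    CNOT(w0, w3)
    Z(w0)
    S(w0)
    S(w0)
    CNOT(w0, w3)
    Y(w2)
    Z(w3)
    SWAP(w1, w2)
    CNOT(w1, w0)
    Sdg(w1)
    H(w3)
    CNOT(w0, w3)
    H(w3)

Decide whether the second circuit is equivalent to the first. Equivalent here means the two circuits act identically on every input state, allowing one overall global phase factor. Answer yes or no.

No, they are not equivalent — no single phase factor reconciles the two unitaries.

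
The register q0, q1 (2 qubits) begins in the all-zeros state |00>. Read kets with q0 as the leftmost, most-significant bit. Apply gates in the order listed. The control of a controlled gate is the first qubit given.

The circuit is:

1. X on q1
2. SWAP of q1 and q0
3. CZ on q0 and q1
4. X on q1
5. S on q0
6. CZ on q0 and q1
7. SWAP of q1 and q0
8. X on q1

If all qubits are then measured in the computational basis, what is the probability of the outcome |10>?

The probability of measuring |10> is 1.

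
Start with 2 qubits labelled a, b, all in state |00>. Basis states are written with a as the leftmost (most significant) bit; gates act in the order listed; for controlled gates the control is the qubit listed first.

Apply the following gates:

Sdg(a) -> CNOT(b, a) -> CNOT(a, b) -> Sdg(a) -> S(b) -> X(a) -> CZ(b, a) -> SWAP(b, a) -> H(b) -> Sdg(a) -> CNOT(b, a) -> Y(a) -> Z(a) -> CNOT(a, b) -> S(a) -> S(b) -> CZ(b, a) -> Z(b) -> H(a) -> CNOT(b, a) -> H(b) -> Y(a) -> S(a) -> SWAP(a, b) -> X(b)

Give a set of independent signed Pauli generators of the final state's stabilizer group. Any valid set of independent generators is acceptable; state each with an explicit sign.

The stabilizer group can be generated by -XI, -IX, among other valid generating sets.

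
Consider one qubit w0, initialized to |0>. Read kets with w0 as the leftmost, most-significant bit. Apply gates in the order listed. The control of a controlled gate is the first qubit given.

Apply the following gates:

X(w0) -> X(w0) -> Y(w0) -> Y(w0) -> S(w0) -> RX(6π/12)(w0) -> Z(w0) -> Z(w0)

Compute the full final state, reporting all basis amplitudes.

The final amplitudes are sqrt(2)/2 on |0>, -sqrt(2)*I/2 on |1>. Key observation: steps 1-2 multiply out to the identity, so the circuit reduces to the remaining gates.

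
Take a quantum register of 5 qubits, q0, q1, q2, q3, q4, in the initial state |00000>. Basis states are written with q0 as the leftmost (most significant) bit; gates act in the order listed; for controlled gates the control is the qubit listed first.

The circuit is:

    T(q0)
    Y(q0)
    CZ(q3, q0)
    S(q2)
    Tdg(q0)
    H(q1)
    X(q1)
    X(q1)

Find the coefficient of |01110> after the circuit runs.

The amplitude on |01110> is 0.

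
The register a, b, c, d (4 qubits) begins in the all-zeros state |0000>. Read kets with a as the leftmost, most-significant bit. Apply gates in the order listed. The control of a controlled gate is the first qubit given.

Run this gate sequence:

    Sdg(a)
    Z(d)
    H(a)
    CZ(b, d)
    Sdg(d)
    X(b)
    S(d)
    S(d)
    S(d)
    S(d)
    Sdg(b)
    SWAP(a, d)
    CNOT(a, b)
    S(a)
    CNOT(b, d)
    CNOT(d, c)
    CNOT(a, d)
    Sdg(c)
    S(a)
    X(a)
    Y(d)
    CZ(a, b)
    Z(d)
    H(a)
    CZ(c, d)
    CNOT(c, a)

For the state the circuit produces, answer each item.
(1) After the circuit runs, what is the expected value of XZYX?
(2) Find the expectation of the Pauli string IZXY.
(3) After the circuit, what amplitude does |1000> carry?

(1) The expectation value of XZYX is 1.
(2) The observable IZXY averages to 1.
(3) |1000> carries amplitude 0 in the final state.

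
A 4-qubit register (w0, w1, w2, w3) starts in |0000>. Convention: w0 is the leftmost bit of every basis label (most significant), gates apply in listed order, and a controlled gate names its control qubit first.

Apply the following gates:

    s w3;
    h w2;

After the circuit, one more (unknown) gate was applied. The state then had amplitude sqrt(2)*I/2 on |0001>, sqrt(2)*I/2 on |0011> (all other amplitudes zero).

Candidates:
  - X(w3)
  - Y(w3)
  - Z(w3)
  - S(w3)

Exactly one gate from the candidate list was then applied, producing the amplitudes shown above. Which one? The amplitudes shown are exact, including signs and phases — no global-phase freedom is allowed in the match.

It was Y(w3) that produced the state shown.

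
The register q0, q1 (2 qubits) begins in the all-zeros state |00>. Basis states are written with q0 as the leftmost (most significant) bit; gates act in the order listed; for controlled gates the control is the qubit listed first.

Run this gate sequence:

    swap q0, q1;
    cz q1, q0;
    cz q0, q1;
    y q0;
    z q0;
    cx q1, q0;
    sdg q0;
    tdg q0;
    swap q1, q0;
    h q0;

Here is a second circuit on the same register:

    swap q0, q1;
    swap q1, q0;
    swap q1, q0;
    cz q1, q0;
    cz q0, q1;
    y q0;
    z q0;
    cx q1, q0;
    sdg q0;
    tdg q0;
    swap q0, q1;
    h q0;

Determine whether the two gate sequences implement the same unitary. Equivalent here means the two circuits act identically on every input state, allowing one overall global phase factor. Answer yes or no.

Yes: on every input state the two circuits agree up to one overall phase factor.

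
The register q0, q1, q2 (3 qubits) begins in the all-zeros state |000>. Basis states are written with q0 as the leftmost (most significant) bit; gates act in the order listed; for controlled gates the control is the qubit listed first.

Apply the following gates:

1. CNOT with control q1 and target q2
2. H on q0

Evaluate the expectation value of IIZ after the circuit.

The expectation value of IIZ is 1.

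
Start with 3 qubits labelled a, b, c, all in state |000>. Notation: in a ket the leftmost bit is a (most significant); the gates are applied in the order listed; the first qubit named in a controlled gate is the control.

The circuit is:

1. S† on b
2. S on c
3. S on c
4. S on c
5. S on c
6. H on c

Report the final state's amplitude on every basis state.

The final amplitudes are sqrt(2)/2 on |000>, sqrt(2)/2 on |001>, and 0 on every other basis state. Key observation: steps 2-5 multiply out to the identity, so the circuit reduces to the remaining gates.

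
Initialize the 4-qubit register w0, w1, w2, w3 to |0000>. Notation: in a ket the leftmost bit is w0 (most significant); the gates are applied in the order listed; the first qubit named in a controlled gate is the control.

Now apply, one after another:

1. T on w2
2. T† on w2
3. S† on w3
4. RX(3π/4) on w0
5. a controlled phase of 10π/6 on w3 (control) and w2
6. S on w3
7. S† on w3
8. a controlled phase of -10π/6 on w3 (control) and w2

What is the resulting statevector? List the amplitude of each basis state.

The resulting statevector has amplitude sqrt(2 - sqrt(2))/2 on |0000>, -I*sqrt(sqrt(2) + 2)/2 on |1000>, and 0 on every other basis state. Key observation: gates 5-8 undo each other exactly, leaving only the rest of the circuit to track.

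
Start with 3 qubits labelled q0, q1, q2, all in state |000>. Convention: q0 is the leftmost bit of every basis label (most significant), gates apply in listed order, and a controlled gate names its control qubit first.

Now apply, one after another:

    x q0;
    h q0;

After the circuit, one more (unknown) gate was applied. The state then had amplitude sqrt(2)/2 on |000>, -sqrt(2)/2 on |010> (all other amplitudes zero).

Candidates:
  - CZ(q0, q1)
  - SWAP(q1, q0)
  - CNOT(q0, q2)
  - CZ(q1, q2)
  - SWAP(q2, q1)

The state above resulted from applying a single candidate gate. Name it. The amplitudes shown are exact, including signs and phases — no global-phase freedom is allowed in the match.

It was SWAP(q1, q0) that produced the state shown.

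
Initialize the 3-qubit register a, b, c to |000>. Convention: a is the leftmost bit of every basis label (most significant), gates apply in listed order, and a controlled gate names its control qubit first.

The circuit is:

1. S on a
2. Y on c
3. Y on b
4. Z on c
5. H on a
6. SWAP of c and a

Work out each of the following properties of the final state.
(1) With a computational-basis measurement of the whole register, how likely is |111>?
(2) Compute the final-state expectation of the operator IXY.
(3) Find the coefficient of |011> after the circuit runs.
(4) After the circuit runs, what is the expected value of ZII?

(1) Outcome |111> occurs with probability 1/2.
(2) The observable IXY averages to 0.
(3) |011> carries amplitude 0 in the final state.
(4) In the final state, ZII has expectation -1.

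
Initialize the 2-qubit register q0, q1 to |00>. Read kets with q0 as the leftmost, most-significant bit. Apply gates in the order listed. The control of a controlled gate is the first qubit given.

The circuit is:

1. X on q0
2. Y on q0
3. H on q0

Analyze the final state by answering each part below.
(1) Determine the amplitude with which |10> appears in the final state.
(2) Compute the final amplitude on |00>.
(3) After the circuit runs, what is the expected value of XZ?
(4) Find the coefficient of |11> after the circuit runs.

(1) The amplitude on |10> is -sqrt(2)*I/2.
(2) The amplitude on |00> is -sqrt(2)*I/2.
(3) In the final state, XZ has expectation 1.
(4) |11> carries amplitude 0 in the final state.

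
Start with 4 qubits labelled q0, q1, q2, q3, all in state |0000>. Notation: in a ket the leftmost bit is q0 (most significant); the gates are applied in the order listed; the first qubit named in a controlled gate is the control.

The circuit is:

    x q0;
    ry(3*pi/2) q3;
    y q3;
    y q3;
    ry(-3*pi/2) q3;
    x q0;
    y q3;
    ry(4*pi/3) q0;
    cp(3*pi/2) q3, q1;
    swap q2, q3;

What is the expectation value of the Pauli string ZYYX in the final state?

The observable ZYYX averages to 0. Key observation: gates 1-6 undo each other exactly, leaving only the rest of the circuit to track.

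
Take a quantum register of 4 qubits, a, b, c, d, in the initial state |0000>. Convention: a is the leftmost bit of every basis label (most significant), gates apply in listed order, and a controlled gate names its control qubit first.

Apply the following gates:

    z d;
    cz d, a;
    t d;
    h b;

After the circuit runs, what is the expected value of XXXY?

The expectation value of XXXY is 0.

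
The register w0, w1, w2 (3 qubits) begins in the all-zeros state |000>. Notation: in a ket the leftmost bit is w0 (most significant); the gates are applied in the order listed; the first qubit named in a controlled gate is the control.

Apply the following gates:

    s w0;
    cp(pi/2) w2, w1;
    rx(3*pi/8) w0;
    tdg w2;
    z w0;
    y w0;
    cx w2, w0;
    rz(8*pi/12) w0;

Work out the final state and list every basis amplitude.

After the circuit, the state carries amplitude -exp(2*I*pi/3)*sin(3*pi/16) on |000>, exp(5*I*pi/6)*cos(3*pi/16) on |100>, and 0 on every other basis state.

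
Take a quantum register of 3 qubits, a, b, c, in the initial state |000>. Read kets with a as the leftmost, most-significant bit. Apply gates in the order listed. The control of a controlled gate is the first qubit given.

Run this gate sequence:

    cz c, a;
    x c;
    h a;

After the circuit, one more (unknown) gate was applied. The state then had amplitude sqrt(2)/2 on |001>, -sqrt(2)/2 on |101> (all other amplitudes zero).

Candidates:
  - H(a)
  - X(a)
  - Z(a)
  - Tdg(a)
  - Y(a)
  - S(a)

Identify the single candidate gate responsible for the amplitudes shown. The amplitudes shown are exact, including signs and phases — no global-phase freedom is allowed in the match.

The applied gate was Z(a).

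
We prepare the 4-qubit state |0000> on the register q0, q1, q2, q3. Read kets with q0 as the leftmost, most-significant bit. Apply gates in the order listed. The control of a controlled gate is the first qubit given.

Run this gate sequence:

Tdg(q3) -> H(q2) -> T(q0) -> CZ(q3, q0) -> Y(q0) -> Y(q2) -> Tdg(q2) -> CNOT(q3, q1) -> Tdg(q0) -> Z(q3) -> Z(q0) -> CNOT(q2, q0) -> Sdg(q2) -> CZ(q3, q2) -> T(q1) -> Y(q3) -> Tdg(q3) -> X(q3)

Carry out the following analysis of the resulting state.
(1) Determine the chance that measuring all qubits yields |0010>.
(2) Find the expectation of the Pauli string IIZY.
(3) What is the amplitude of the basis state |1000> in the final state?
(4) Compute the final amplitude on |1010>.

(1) Outcome |0010> occurs with probability 1/2.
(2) In the final state, IIZY has expectation 0.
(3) The final state's coefficient on |1000> equals -sqrt(2)/2.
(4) |1010> carries amplitude 0 in the final state.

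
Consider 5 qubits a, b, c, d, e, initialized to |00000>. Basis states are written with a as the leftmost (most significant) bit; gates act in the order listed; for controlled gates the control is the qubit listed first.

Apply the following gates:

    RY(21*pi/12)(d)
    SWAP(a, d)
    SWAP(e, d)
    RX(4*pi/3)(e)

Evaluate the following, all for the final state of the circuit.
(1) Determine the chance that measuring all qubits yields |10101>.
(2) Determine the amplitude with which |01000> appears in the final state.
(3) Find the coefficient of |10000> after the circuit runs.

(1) Outcome |10101> occurs with probability 0.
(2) |01000> carries amplitude 0 in the final state.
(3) The final state's coefficient on |10000> equals -sqrt(2 - sqrt(2))/4.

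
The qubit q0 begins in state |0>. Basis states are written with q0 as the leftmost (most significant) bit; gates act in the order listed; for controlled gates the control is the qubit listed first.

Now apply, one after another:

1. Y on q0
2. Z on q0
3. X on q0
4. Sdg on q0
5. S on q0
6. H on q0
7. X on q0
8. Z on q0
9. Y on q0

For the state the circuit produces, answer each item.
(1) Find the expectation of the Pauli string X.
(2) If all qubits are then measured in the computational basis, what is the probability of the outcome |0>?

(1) The observable X averages to 1.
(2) Outcome |0> occurs with probability 1/2.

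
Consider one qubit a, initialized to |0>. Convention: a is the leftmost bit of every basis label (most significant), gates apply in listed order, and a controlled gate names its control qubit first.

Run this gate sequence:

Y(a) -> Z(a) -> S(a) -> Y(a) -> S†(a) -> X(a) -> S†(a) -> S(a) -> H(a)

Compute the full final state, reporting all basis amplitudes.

The final amplitudes are -sqrt(2)*I/2 on |0>, sqrt(2)*I/2 on |1>.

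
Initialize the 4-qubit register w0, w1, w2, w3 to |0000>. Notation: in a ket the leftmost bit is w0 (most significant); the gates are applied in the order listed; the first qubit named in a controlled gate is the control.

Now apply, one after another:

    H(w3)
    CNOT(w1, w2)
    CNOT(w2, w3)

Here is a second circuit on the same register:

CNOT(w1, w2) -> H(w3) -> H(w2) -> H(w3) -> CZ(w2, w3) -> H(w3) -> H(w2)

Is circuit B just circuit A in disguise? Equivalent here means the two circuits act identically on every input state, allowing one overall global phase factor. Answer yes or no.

No — the two circuits implement different unitaries, even allowing a global phase.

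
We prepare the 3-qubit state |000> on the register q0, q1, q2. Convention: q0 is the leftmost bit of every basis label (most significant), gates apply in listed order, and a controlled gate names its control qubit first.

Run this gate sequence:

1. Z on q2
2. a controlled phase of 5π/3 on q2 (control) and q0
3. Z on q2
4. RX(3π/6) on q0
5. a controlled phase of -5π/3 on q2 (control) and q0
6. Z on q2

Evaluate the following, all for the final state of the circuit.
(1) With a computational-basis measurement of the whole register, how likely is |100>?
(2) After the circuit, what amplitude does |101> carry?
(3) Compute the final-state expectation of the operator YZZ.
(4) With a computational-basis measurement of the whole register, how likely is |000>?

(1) A full measurement returns |100> with probability 1/2.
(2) The amplitude on |101> is 0.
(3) In the final state, YZZ has expectation -1.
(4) The probability of measuring |000> is 1/2.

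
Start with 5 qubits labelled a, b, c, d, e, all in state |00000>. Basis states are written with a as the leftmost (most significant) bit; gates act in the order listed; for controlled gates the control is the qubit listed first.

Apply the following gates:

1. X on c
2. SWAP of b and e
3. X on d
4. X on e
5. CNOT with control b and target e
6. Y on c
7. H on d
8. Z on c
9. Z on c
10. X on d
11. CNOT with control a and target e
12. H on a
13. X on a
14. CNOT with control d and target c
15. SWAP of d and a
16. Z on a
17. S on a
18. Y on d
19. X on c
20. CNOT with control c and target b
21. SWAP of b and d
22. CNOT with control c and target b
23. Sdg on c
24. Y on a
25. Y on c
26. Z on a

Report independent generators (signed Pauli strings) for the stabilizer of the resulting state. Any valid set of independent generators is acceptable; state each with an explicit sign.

One valid set of independent stabilizer generators is -XIXXI, -IXIII, +ZIIZI, -IIZZI, -IIIIZ (any independent generating set of the same group is equally correct).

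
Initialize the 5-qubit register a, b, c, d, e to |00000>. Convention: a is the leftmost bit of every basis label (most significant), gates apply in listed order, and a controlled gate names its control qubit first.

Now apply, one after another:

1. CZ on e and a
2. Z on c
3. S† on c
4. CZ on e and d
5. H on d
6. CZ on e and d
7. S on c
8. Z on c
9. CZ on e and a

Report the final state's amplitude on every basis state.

After the circuit, the state carries amplitude sqrt(2)/2 on |00000>, sqrt(2)/2 on |00010>, and 0 on every other basis state.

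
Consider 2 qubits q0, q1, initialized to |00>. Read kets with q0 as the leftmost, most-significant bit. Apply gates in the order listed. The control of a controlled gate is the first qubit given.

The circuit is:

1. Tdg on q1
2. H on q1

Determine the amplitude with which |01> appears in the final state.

|01> carries amplitude sqrt(2)/2 in the final state.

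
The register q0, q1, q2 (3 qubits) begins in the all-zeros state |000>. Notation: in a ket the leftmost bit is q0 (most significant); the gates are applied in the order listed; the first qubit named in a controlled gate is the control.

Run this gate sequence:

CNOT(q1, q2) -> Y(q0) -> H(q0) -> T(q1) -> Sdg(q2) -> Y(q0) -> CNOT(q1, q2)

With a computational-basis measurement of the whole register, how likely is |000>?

A full measurement returns |000> with probability 1/2.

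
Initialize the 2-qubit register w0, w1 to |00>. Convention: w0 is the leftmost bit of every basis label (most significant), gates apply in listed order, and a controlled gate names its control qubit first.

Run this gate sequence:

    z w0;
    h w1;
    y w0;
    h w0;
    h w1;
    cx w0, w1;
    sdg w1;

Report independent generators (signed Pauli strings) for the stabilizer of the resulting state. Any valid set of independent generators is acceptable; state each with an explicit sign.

The stabilizer group can be generated by +XY, +ZZ, among other valid generating sets.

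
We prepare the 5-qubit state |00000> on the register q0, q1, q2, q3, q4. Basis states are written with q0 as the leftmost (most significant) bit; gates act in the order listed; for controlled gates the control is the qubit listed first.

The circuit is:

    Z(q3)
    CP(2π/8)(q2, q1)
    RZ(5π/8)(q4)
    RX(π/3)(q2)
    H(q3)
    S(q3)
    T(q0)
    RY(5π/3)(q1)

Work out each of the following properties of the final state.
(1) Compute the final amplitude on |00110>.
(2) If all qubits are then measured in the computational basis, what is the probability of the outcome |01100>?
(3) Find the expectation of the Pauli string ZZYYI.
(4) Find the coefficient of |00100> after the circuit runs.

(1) |00110> carries amplitude sqrt(6)*exp(11*I*pi/16)/8 in the final state.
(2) A full measurement returns |01100> with probability 1/32.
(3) The expectation value of ZZYYI is -sqrt(3)/4.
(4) The amplitude on |00100> is sqrt(6)*exp(3*I*pi/16)/8.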